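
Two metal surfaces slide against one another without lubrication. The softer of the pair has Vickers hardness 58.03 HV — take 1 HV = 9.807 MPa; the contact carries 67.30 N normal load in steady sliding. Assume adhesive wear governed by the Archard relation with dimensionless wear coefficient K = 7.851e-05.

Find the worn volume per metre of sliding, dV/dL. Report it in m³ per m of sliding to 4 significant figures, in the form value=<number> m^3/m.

The computation keeps full float precision. Displayed values are rounded. Rounded just once: 4 significant figures.
Convert: Hardness H = 58.03 HV × 9.807 MPa/HV = 569.1 MPa = 5.691e+08 Pa.
In SI base units: W = 67.30 N, H = 5.691e+08 Pa, K = 7.851e-05.
Volumetric rate dV/dL = K·W/H (no L dependence): 7.851e-05 · 67.30 / 5.691e+08 = 9.284e-12 m³/m.

value=9.284e-12 m^3/m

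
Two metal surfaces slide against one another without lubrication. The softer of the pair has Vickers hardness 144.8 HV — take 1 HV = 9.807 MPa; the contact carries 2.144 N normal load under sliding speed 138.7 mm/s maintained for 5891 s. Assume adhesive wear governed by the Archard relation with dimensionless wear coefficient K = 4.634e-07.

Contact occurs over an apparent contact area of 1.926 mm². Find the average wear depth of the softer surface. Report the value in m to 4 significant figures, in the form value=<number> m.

The computation runs at exact precision; intermediate values appear rounded, and one final rounding: 4 significant figures.
Sliding speed v = 138.7 mm/s = 0.1387 m/s. Distance L = v·t = 0.1387 m/s × 5891 s = 817.1 m.
Hardness H = 144.8 HV × 9.807 MPa/HV = 1420 MPa = 1.420e+09 Pa.
Contact area A = 1.926 mm² = 1.926e-06 m².
Restated in SI base units: W = 2.144 N, H = 1.420e+09 Pa, K = 4.634e-07.
Wear volume V = K·W·L/H = 4.634e-07 · 2.144 · 817.1 / 1.420e+09 = 5.717e-13 m³.
Depth h = V/A = 5.717e-13 / 1.926e-06 = 2.968e-07 m.

value=2.968e-07 m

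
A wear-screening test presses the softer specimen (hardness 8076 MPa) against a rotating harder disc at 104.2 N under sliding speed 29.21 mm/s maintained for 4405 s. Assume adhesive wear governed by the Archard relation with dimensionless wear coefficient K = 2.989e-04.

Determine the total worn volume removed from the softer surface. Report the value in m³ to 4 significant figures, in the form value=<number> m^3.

The intermediates are printed rounded, and all working math carries full float precision, and rounded once at the end to four significant digits.
Sliding speed v = 29.21 mm/s = 0.02921 m/s. Total distance L = v·t = 0.02921 m/s × 4405 s = 128.7 m.
Hardness H = 8076 MPa = 8.076e+09 Pa.
Expressed in SI base units: W = 104.2 N, H = 8.076e+09 Pa, K = 2.989e-04.
Archard relation: V = K·W·L/H = 2.989e-04 · 104.2 · 128.7 / 8.076e+09 = 4.962e-10 m³.

value=4.962e-10 m^3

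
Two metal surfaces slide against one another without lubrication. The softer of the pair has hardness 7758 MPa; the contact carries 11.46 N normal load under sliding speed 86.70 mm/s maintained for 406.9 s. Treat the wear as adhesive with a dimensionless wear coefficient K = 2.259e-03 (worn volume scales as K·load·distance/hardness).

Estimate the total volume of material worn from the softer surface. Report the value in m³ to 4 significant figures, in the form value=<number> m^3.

value=1.177e-10 m^3

The computation runs at full precision, and intermediates are shown rounded — a lone final rounding: 4 significant digits.
Convert: Sliding speed v = 86.70 mm/s = 0.08670 m/s. Distance L = v·t = 0.08670 m/s × 406.9 s = 35.28 m.
Convert: Hardness H = 7758 MPa = 7.758e+09 Pa.
Working in SI base units: W = 11.46 N, H = 7.758e+09 Pa, K = 2.259e-03.
Volume removed: V = K·W·L/H = 2.259e-03 · 11.46 · 35.28 / 7.758e+09 = 1.177e-10 m³.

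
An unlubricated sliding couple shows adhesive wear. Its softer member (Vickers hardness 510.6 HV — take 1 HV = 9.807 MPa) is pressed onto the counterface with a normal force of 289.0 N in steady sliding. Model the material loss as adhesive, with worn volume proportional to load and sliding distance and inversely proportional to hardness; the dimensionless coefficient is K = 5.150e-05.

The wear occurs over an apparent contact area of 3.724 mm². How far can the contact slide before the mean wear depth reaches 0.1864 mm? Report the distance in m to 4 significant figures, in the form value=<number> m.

value=233.5 m

All arithmetic holds full precision, and intermediates are displayed rounded; one last rounding, at four significant digits.
Convert: Hardness H = 510.6 HV × 9.807 MPa/HV = 5007 MPa = 5.007e+09 Pa.
Convert: Contact area A = 3.724 mm² = 3.724e-06 m².
Convert: Depth limit h_lim = 0.1864 mm = 1.864e-04 m.
Working in SI base units: W = 289.0 N, H = 5.007e+09 Pa, K = 5.150e-05.
Limit volume V_lim = h_lim·A = 1.864e-04 · 3.724e-06 = 6.942e-10 m³.
So the life L = V_lim·H/(K·W) = 6.942e-10 · 5.007e+09 / (5.150e-05 · 289.0) = 233.5 m.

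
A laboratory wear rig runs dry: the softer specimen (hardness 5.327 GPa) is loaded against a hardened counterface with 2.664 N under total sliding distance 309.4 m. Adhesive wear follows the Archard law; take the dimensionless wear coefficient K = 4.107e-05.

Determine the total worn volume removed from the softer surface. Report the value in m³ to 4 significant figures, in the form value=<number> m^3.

value=6.355e-12 m^3

All working math keeps full float precision, and quoted intermediates are rounded — a lone final rounding, at four significant figures.
Hardness H = 5.327 GPa = 5.327e+09 Pa.
In SI base units, W = 2.664 N, H = 5.327e+09 Pa, K = 4.107e-05.
Apply Archard: V = K·W·L/H = 4.107e-05 · 2.664 · 309.4 / 5.327e+09 = 6.355e-12 m³.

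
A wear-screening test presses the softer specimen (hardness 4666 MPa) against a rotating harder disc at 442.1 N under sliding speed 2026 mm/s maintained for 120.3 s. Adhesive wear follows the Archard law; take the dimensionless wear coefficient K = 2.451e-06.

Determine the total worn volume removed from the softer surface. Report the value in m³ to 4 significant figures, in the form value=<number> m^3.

value=5.660e-11 m^3

All working math maintains exact precision; displayed values are rounded; rounded once at the end: 4 significant digits.
Sliding speed v = 2026 mm/s = 2.026 m/s. Path length L = v·t = 2.026 m/s × 120.3 s = 243.7 m.
Hardness H = 4666 MPa = 4.666e+09 Pa.
In SI base units: W = 442.1 N, H = 4.666e+09 Pa, K = 2.451e-06.
Worn volume V = K·W·L/H = 2.451e-06 · 442.1 · 243.7 / 4.666e+09 = 5.660e-11 m³.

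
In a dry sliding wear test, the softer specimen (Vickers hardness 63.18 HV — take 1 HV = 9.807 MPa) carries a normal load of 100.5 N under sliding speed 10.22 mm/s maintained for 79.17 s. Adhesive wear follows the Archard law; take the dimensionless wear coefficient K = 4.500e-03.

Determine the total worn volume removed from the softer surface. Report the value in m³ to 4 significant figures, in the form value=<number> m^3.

value=5.906e-10 m^3

All arithmetic carries exact precision. Intermediates are shown rounded; one last rounding to 4 significant figures.
Sliding speed v = 10.22 mm/s = 0.01022 m/s. The distance L = v·t = 0.01022 m/s × 79.17 s = 0.8091 m.
Hardness H = 63.18 HV × 9.807 MPa/HV = 619.6 MPa = 6.196e+08 Pa.
Expressed in SI base units: W = 100.5 N, H = 6.196e+08 Pa, K = 4.500e-03.
Apply Archard: V = K·W·L/H = 4.500e-03 · 100.5 · 0.8091 / 6.196e+08 = 5.906e-10 m³.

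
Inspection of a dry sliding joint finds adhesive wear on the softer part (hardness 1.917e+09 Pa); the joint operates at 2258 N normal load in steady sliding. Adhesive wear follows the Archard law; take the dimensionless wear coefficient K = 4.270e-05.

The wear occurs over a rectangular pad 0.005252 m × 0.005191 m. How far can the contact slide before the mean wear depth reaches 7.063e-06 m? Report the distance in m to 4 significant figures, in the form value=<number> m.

The intermediates appear rounded; all arithmetic maintains full precision, and a lone final rounding, at 4 significant figures.
Contact area A = 0.005252 m × 0.005191 m = 2.726e-05 m².
Restated in SI base units: W = 2258 N, H = 1.917e+09 Pa, K = 4.270e-05.
Wearable volume V_lim = h_lim·A = 7.063e-06 · 2.726e-05 = 1.926e-10 m³.
Thus life L = V_lim·H/(K·W) = 1.926e-10 · 1.917e+09 / (4.270e-05 · 2258) = 3.829 m.

value=3.829 m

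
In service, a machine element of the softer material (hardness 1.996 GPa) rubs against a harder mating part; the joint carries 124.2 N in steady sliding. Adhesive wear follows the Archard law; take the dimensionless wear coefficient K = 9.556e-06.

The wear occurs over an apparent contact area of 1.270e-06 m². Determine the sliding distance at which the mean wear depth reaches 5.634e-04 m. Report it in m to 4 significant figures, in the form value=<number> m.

value=1203 m

Intermediates are printed rounded, and the computation runs at full float precision. Rounded once at the end: four significant figures.
Hardness H = 1.996 GPa = 1.996e+09 Pa.
In SI base units, W = 124.2 N, H = 1.996e+09 Pa, K = 9.556e-06.
Allowed volume V_lim = h_lim·A = 5.634e-04 · 1.270e-06 = 7.155e-10 m³.
Inverting, life L = V_lim·H/(K·W) = 7.155e-10 · 1.996e+09 / (9.556e-06 · 124.2) = 1203 m.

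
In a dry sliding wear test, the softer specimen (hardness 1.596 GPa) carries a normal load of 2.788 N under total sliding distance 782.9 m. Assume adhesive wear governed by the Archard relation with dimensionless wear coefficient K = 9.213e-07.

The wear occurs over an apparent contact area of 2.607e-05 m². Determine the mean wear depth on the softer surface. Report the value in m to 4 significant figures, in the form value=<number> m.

value=4.833e-08 m

Intermediate values appear rounded. The computation maintains full float precision. Rounded once at the end: four significant figures.
Hardness H = 1.596 GPa = 1.596e+09 Pa.
As SI base values: W = 2.788 N, H = 1.596e+09 Pa, K = 9.213e-07.
By Archard's law, V = K·W·L/H = 9.213e-07 · 2.788 · 782.9 / 1.596e+09 = 1.260e-12 m³.
Mean wear depth h = V/A = 1.260e-12 / 2.607e-05 = 4.833e-08 m.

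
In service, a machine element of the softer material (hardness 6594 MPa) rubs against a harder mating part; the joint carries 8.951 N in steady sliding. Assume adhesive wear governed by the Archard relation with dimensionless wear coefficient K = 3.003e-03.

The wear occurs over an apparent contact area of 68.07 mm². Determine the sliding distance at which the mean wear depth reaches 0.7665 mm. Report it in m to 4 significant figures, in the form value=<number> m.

The algebra carries full float precision; intermediates appear rounded, and one final rounding, at 4 significant figures.
Hardness H = 6594 MPa = 6.594e+09 Pa.
Contact area A = 68.07 mm² = 6.807e-05 m².
Depth limit h_lim = 0.7665 mm = 7.665e-04 m.
Working in SI base units: W = 8.951 N, H = 6.594e+09 Pa, K = 3.003e-03.
Wearable volume V_lim = h_lim·A = 7.665e-04 · 6.807e-05 = 5.218e-08 m³.
So the life L = V_lim·H/(K·W) = 5.218e-08 · 6.594e+09 / (3.003e-03 · 8.951) = 1.280e+04 m.

value=1.280e+04 m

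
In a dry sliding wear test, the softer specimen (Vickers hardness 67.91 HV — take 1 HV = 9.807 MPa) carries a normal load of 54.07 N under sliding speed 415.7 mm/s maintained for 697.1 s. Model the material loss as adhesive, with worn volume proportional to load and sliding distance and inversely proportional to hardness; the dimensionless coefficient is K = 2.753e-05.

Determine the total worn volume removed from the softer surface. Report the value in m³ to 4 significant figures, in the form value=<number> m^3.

value=6.477e-10 m^3

Intermediates are displayed rounded — every step holds full precision — a single final rounding, at 4 significant figures.
Sliding speed v = 415.7 mm/s = 0.4157 m/s. Distance L = v·t = 0.4157 m/s × 697.1 s = 289.8 m.
Hardness H = 67.91 HV × 9.807 MPa/HV = 666.0 MPa = 6.660e+08 Pa.
Collected in SI base units: W = 54.07 N, H = 6.660e+08 Pa, K = 2.753e-05.
Archard relation: V = K·W·L/H = 2.753e-05 · 54.07 · 289.8 / 6.660e+08 = 6.477e-10 m³.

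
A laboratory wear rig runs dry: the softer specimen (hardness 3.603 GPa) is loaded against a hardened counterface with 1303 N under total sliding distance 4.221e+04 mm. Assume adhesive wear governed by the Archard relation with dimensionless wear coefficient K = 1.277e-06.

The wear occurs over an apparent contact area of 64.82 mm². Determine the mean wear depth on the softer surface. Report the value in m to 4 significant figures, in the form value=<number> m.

value=3.007e-07 m

Intermediates are printed rounded; the algebra carries full precision. Rounded once at the end, at four significant digits.
The distance L = 4.221e+04 mm = 42.21 m.
Hardness H = 3.603 GPa = 3.603e+09 Pa.
Contact area A = 64.82 mm² = 6.482e-05 m².
In SI base units, W = 1303 N, H = 3.603e+09 Pa, K = 1.277e-06.
Worn volume V = K·W·L/H = 1.277e-06 · 1303 · 42.21 / 3.603e+09 = 1.949e-11 m³.
Mean wear depth h = V/A = 1.949e-11 / 6.482e-05 = 3.007e-07 m.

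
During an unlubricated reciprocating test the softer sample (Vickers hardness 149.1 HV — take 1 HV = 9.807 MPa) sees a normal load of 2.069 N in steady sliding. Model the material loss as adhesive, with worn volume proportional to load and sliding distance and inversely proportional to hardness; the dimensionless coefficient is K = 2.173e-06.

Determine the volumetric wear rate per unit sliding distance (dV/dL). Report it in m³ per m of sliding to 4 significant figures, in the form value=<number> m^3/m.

The intermediates are printed rounded. Each operation keeps full float precision — one last rounding to four significant figures.
Hardness H = 149.1 HV × 9.807 MPa/HV = 1462 MPa = 1.462e+09 Pa.
SI base units throughout: W = 2.069 N, H = 1.462e+09 Pa, K = 2.173e-06.
Wear rate dV/dL = K·W/H, per unit distance: 2.173e-06 · 2.069 / 1.462e+09 = 3.075e-15 m³/m.

value=3.075e-15 m^3/m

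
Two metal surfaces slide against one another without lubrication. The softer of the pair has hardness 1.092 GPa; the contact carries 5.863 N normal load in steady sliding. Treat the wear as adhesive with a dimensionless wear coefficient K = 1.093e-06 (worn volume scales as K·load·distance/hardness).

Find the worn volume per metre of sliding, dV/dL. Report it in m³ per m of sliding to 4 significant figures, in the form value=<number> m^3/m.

value=5.868e-15 m^3/m

Intermediates appear rounded — the algebra maintains exact precision, and a lone final rounding to four significant figures.
Hardness H = 1.092 GPa = 1.092e+09 Pa.
Collected in SI base units: W = 5.863 N, H = 1.092e+09 Pa, K = 1.093e-06.
The wear rate dV/dL = K·W/H (no L dependence): 1.093e-06 · 5.863 / 1.092e+09 = 5.868e-15 m³/m.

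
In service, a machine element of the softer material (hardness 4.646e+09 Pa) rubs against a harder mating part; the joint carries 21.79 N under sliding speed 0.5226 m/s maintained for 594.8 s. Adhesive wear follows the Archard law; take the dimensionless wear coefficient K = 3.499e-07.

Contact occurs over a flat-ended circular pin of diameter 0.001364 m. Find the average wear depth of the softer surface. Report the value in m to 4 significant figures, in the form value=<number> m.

value=3.491e-07 m

The intermediates are shown rounded. All arithmetic carries full float precision — rounded just once: 4 significant digits.
Convert: Distance covered L = v·t = 0.5226 m/s × 594.8 s = 310.8 m.
Convert: Contact area A = π·d²/4 = π·(0.001364 m)²/4 = 1.461e-06 m².
As SI base values: W = 21.79 N, H = 4.646e+09 Pa, K = 3.499e-07.
Worn volume V = K·W·L/H = 3.499e-07 · 21.79 · 310.8 / 4.646e+09 = 5.101e-13 m³.
Depth of wear h = V/A = 5.101e-13 / 1.461e-06 = 3.491e-07 m.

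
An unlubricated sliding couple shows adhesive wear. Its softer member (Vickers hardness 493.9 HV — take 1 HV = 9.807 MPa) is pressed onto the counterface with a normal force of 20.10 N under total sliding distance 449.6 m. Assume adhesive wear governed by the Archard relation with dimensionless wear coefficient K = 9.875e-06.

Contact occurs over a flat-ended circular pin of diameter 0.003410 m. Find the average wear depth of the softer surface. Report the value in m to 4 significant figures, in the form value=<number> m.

The algebra carries exact precision, and intermediate values are shown rounded — one final rounding, at 4 significant digits.
Hardness H = 493.9 HV × 9.807 MPa/HV = 4844 MPa = 4.844e+09 Pa.
Contact area A = π·d²/4 = π·(0.003410 m)²/4 = 9.133e-06 m².
Working in SI base units: W = 20.10 N, H = 4.844e+09 Pa, K = 9.875e-06.
Wear volume V = K·W·L/H = 9.875e-06 · 20.10 · 449.6 / 4.844e+09 = 1.842e-11 m³.
Mean depth h = V/A = 1.842e-11 / 9.133e-06 = 2.017e-06 m.

value=2.017e-06 m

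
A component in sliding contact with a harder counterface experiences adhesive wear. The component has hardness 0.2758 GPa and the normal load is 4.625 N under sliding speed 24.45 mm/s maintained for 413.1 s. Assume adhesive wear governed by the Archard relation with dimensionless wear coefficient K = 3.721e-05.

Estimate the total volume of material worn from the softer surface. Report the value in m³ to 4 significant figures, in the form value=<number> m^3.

value=6.302e-12 m^3

Intermediates are shown rounded. Each operation maintains exact precision; a single final rounding to four significant figures.
Convert: Sliding speed v = 24.45 mm/s = 0.02445 m/s. Distance covered L = v·t = 0.02445 m/s × 413.1 s = 10.10 m.
Convert: Hardness H = 0.2758 GPa = 2.758e+08 Pa.
Collected in SI base units: W = 4.625 N, H = 2.758e+08 Pa, K = 3.721e-05.
Worn volume V = K·W·L/H = 3.721e-05 · 4.625 · 10.10 / 2.758e+08 = 6.302e-12 m³.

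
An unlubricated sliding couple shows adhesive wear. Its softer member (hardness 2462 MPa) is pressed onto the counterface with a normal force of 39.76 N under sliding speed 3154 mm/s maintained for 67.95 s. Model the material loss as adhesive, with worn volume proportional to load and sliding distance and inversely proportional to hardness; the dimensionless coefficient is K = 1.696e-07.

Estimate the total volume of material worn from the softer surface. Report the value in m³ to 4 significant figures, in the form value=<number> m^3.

Displayed values are rounded; all arithmetic carries exact precision — one last rounding, at four significant figures.
Sliding speed v = 3154 mm/s = 3.154 m/s. Total distance L = v·t = 3.154 m/s × 67.95 s = 214.3 m.
Hardness H = 2462 MPa = 2.462e+09 Pa.
Expressed in SI base units: W = 39.76 N, H = 2.462e+09 Pa, K = 1.696e-07.
Wear volume V = K·W·L/H = 1.696e-07 · 39.76 · 214.3 / 2.462e+09 = 5.870e-13 m³.

value=5.870e-13 m^3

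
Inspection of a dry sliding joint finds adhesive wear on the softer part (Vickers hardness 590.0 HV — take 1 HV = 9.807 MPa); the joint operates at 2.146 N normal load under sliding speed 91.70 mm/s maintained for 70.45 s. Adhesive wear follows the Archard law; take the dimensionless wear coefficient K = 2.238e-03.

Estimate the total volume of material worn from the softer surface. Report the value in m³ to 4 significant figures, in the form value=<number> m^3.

The intermediates are shown rounded; all working math maintains full precision — one final rounding to 4 significant digits.
Sliding speed v = 91.70 mm/s = 0.09170 m/s. Distance covered L = v·t = 0.09170 m/s × 70.45 s = 6.460 m.
Hardness H = 590.0 HV × 9.807 MPa/HV = 5786 MPa = 5.786e+09 Pa.
Expressed in SI base units: W = 2.146 N, H = 5.786e+09 Pa, K = 2.238e-03.
Volume removed: V = K·W·L/H = 2.238e-03 · 2.146 · 6.460 / 5.786e+09 = 5.362e-12 m³.

value=5.362e-12 m^3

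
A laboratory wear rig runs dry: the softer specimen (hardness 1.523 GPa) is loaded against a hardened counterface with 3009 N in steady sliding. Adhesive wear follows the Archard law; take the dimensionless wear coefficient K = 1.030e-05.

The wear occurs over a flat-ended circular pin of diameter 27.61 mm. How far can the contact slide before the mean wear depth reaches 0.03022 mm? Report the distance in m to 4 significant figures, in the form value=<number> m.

value=889.1 m

The intermediates are displayed rounded, and each operation holds exact precision — rounded just once, at 4 significant digits.
Convert: Hardness H = 1.523 GPa = 1.523e+09 Pa.
Convert: Pin diameter d = 27.61 mm = 0.02761 m. Contact area A = π·d²/4 = π·(0.02761 m)²/4 = 5.987e-04 m².
Convert: Depth limit h_lim = 0.03022 mm = 3.022e-05 m.
As SI base values: W = 3009 N, H = 1.523e+09 Pa, K = 1.030e-05.
At the depth limit, V_lim = h_lim·A = 3.022e-05 · 5.987e-04 = 1.809e-08 m³.
Inverting, life L = V_lim·H/(K·W) = 1.809e-08 · 1.523e+09 / (1.030e-05 · 3009) = 889.1 m.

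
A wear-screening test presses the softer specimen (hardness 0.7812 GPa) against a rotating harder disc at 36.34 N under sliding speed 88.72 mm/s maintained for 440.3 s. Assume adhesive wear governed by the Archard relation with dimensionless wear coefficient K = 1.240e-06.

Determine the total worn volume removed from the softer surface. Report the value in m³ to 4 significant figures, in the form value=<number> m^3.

The computation maintains full precision; shown intermediates are rounded — rounded once at the end to 4 significant digits.
Sliding speed v = 88.72 mm/s = 0.08872 m/s. The distance L = v·t = 0.08872 m/s × 440.3 s = 39.06 m.
Hardness H = 0.7812 GPa = 7.812e+08 Pa.
Expressed in SI base units: W = 36.34 N, H = 7.812e+08 Pa, K = 1.240e-06.
Archard volume V = K·W·L/H = 1.240e-06 · 36.34 · 39.06 / 7.812e+08 = 2.253e-12 m³.

value=2.253e-12 m^3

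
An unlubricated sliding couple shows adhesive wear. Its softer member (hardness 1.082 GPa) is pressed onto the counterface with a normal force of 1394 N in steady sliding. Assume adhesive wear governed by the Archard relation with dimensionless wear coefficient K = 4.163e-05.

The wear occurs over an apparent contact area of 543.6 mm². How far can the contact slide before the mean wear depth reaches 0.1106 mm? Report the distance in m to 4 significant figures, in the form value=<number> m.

value=1121 m

Intermediates are displayed rounded, and every step maintains full precision; one final rounding: four significant digits.
Convert: Hardness H = 1.082 GPa = 1.082e+09 Pa.
Convert: Contact area A = 543.6 mm² = 5.436e-04 m².
Convert: Depth limit h_lim = 0.1106 mm = 1.106e-04 m.
Expressed in SI base units: W = 1394 N, H = 1.082e+09 Pa, K = 4.163e-05.
Permissible volume V_lim = h_lim·A = 1.106e-04 · 5.436e-04 = 6.012e-08 m³.
Inverting, life L = V_lim·H/(K·W) = 6.012e-08 · 1.082e+09 / (4.163e-05 · 1394) = 1121 m.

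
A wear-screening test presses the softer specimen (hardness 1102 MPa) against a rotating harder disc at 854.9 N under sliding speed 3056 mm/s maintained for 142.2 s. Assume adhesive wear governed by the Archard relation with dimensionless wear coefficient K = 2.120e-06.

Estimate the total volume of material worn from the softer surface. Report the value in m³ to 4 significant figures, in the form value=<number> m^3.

value=7.147e-10 m^3

Intermediates are printed rounded; all working math runs at exact precision — a single final rounding to 4 significant digits.
Sliding speed v = 3056 mm/s = 3.056 m/s. Total distance L = v·t = 3.056 m/s × 142.2 s = 434.6 m.
Hardness H = 1102 MPa = 1.102e+09 Pa.
In SI base units, W = 854.9 N, H = 1.102e+09 Pa, K = 2.120e-06.
Volume removed: V = K·W·L/H = 2.120e-06 · 854.9 · 434.6 / 1.102e+09 = 7.147e-10 m³.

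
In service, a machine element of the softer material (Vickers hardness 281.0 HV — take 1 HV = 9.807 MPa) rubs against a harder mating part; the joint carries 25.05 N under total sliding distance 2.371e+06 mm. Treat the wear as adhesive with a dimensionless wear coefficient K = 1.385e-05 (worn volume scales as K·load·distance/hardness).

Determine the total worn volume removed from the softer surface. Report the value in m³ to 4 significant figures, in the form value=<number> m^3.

value=2.985e-10 m^3

The intermediates are displayed rounded, and all working math holds full float precision; a lone final rounding to 4 significant figures.
The distance L = 2.371e+06 mm = 2371 m.
Hardness H = 281.0 HV × 9.807 MPa/HV = 2756 MPa = 2.756e+09 Pa.
In SI base units, W = 25.05 N, H = 2.756e+09 Pa, K = 1.385e-05.
Archard volume V = K·W·L/H = 1.385e-05 · 25.05 · 2371 / 2.756e+09 = 2.985e-10 m³.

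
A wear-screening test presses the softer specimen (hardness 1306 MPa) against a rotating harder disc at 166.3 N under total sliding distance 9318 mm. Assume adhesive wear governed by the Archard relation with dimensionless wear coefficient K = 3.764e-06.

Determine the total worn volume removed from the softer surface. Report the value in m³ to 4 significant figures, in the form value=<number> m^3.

value=4.466e-12 m^3

Intermediates are shown rounded; every step holds exact precision. Rounded just once, at 4 significant figures.
Total distance L = 9318 mm = 9.318 m.
Hardness H = 1306 MPa = 1.306e+09 Pa.
In SI base units, W = 166.3 N, H = 1.306e+09 Pa, K = 3.764e-06.
Volume removed: V = K·W·L/H = 3.764e-06 · 166.3 · 9.318 / 1.306e+09 = 4.466e-12 m³.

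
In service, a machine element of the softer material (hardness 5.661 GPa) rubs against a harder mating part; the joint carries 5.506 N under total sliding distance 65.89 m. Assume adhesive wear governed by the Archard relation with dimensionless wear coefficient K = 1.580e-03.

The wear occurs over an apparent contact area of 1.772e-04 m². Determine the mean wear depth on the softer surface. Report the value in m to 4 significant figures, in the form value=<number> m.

value=5.714e-07 m

Intermediate values are displayed rounded, and the computation runs at full precision. Rounded once at the end, at 4 significant figures.
Convert: Hardness H = 5.661 GPa = 5.661e+09 Pa.
In SI base units: W = 5.506 N, H = 5.661e+09 Pa, K = 1.580e-03.
Archard relation: V = K·W·L/H = 1.580e-03 · 5.506 · 65.89 / 5.661e+09 = 1.013e-10 m³.
Mean depth h = V/A = 1.013e-10 / 1.772e-04 = 5.714e-07 m.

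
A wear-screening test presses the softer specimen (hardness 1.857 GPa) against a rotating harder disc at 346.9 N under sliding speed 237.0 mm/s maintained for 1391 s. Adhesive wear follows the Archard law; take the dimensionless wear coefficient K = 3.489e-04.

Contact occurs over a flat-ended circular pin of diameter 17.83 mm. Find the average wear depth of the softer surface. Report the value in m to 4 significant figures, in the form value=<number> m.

The algebra keeps full precision — shown intermediates are rounded — one last rounding, at 4 significant digits.
Sliding speed v = 237.0 mm/s = 0.2370 m/s. Sliding distance L = v·t = 0.2370 m/s × 1391 s = 329.7 m.
Hardness H = 1.857 GPa = 1.857e+09 Pa.
Pin diameter d = 17.83 mm = 0.01783 m. Contact area A = π·d²/4 = π·(0.01783 m)²/4 = 2.497e-04 m².
As SI base values: W = 346.9 N, H = 1.857e+09 Pa, K = 3.489e-04.
Archard relation: V = K·W·L/H = 3.489e-04 · 346.9 · 329.7 / 1.857e+09 = 2.149e-08 m³.
Average depth h = V/A = 2.149e-08 / 2.497e-04 = 8.606e-05 m.

value=8.606e-05 m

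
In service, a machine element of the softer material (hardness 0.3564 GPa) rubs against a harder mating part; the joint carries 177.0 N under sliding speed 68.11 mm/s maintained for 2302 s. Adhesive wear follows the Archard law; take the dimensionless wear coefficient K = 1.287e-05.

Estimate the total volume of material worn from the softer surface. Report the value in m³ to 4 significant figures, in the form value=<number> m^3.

value=1.002e-09 m^3

Intermediates are shown rounded — all working math keeps full precision, and rounded once at the end, at 4 significant figures.
Convert: Sliding speed v = 68.11 mm/s = 0.06811 m/s. Distance L = v·t = 0.06811 m/s × 2302 s = 156.8 m.
Convert: Hardness H = 0.3564 GPa = 3.564e+08 Pa.
Collected in SI base units: W = 177.0 N, H = 3.564e+08 Pa, K = 1.287e-05.
The Archard volume V = K·W·L/H = 1.287e-05 · 177.0 · 156.8 / 3.564e+08 = 1.002e-09 m³.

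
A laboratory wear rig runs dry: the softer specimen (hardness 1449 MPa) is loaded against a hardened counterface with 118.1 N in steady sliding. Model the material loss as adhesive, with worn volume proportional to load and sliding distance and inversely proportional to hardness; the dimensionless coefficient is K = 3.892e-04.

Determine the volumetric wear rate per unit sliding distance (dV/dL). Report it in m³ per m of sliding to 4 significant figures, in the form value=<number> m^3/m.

Intermediates are shown rounded — all working math holds exact precision. Rounded once at the end: four significant digits.
Convert: Hardness H = 1449 MPa = 1.449e+09 Pa.
As SI base values: W = 118.1 N, H = 1.449e+09 Pa, K = 3.892e-04.
Wear rate dV/dL = K·W/H, per unit distance: 3.892e-04 · 118.1 / 1.449e+09 = 3.172e-11 m³/m.

value=3.172e-11 m^3/m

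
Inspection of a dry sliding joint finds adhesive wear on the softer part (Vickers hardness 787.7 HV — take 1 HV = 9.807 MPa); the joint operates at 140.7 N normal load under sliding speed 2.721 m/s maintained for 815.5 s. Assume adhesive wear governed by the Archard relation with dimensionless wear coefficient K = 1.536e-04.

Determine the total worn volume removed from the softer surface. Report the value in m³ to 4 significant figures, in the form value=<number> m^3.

All working math runs at full float precision, and shown intermediates are rounded. Rounded once at the end to four significant digits.
Convert: Total distance L = v·t = 2.721 m/s × 815.5 s = 2219 m.
Convert: Hardness H = 787.7 HV × 9.807 MPa/HV = 7725 MPa = 7.725e+09 Pa.
As SI base values: W = 140.7 N, H = 7.725e+09 Pa, K = 1.536e-04.
Worn volume V = K·W·L/H = 1.536e-04 · 140.7 · 2219 / 7.725e+09 = 6.208e-09 m³.

value=6.208e-09 m^3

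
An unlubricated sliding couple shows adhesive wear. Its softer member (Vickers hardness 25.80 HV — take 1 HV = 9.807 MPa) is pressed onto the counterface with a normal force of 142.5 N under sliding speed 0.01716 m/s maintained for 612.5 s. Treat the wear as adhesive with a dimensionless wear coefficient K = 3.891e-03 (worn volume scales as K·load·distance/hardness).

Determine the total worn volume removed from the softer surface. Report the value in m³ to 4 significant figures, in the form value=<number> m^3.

Displayed values are rounded — the computation holds full precision, and a lone final rounding, at four significant figures.
Distance L = v·t = 0.01716 m/s × 612.5 s = 10.51 m.
Hardness H = 25.80 HV × 9.807 MPa/HV = 253.0 MPa = 2.530e+08 Pa.
As SI base values: W = 142.5 N, H = 2.530e+08 Pa, K = 3.891e-03.
Worn volume V = K·W·L/H = 3.891e-03 · 142.5 · 10.51 / 2.530e+08 = 2.303e-08 m³.

value=2.303e-08 m^3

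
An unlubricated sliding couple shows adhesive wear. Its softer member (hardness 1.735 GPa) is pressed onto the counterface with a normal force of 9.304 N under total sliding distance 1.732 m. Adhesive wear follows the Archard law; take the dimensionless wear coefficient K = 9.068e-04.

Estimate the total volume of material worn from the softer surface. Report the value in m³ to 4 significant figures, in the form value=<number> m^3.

value=8.422e-12 m^3

Each operation runs at exact precision; intermediates appear rounded, and one final rounding to 4 significant figures.
Convert: Hardness H = 1.735 GPa = 1.735e+09 Pa.
SI base units throughout: W = 9.304 N, H = 1.735e+09 Pa, K = 9.068e-04.
Volume removed: V = K·W·L/H = 9.068e-04 · 9.304 · 1.732 / 1.735e+09 = 8.422e-12 m³.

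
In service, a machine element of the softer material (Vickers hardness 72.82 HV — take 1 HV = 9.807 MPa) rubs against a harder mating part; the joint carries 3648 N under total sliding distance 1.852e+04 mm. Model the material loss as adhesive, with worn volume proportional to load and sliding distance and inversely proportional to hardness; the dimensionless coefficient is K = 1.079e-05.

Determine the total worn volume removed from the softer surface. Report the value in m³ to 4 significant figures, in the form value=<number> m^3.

Intermediate values are printed rounded, and all arithmetic runs at full precision, and rounded just once to 4 significant digits.
Convert: Distance L = 1.852e+04 mm = 18.52 m.
Convert: Hardness H = 72.82 HV × 9.807 MPa/HV = 714.1 MPa = 7.141e+08 Pa.
In SI base units: W = 3648 N, H = 7.141e+08 Pa, K = 1.079e-05.
By Archard's law, V = K·W·L/H = 1.079e-05 · 3648 · 18.52 / 7.141e+08 = 1.021e-09 m³.

value=1.021e-09 m^3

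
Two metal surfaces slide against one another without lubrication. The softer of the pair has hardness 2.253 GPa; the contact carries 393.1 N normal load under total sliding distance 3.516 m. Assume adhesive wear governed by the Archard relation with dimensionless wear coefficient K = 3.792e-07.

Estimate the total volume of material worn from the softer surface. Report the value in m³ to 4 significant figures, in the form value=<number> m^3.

value=2.326e-13 m^3

The computation keeps exact precision; the intermediates are displayed rounded. Rounded once at the end to four significant digits.
Hardness H = 2.253 GPa = 2.253e+09 Pa.
Expressed in SI base units: W = 393.1 N, H = 2.253e+09 Pa, K = 3.792e-07.
Wear volume V = K·W·L/H = 3.792e-07 · 393.1 · 3.516 / 2.253e+09 = 2.326e-13 m³.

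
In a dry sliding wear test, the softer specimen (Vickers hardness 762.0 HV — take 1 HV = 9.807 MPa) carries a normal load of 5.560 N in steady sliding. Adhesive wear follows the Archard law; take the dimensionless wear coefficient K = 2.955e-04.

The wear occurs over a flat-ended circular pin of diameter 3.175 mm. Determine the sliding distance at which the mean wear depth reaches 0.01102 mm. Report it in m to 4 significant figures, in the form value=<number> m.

The intermediates are printed rounded, and all arithmetic runs at full float precision. Rounded once at the end: four significant figures.
Hardness H = 762.0 HV × 9.807 MPa/HV = 7473 MPa = 7.473e+09 Pa.
Pin diameter d = 3.175 mm = 0.003175 m. Contact area A = π·d²/4 = π·(0.003175 m)²/4 = 7.917e-06 m².
Depth limit h_lim = 0.01102 mm = 1.102e-05 m.
Expressed in SI base units: W = 5.560 N, H = 7.473e+09 Pa, K = 2.955e-04.
Allowed volume V_lim = h_lim·A = 1.102e-05 · 7.917e-06 = 8.725e-11 m³.
Sliding life L = V_lim·H/(K·W) = 8.725e-11 · 7.473e+09 / (2.955e-04 · 5.560) = 396.8 m.

value=396.8 m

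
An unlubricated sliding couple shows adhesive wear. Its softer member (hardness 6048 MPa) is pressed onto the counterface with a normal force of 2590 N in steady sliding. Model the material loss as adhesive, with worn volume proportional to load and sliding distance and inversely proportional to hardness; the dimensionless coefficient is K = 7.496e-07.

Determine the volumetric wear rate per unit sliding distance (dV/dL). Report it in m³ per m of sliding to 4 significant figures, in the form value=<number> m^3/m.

value=3.210e-13 m^3/m

All working math runs at full float precision; the intermediates are printed rounded. Rounded once at the end, at 4 significant figures.
Convert: Hardness H = 6048 MPa = 6.048e+09 Pa.
As SI base values: W = 2590 N, H = 6.048e+09 Pa, K = 7.496e-07.
The wear rate dV/dL = K·W/H (no L dependence): 7.496e-07 · 2590 / 6.048e+09 = 3.210e-13 m³/m.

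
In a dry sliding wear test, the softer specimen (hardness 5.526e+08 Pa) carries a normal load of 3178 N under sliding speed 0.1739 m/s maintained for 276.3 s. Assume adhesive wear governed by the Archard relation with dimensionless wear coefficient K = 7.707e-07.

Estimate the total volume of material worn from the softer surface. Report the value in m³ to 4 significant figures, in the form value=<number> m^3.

The intermediates are displayed rounded — the computation runs at exact precision. Rounded once at the end, at 4 significant figures.
Convert: The distance L = v·t = 0.1739 m/s × 276.3 s = 48.05 m.
In SI base units, W = 3178 N, H = 5.526e+08 Pa, K = 7.707e-07.
Wear volume V = K·W·L/H = 7.707e-07 · 3178 · 48.05 / 5.526e+08 = 2.130e-10 m³.

value=2.130e-10 m^3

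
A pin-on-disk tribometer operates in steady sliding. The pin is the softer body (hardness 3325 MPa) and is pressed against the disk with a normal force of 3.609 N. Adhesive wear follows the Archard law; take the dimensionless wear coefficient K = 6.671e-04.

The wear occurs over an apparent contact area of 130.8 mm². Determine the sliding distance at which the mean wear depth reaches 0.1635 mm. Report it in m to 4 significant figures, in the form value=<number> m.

All working math runs at full float precision — the intermediates are printed rounded; a lone final rounding: 4 significant digits.
Hardness H = 3325 MPa = 3.325e+09 Pa.
Contact area A = 130.8 mm² = 1.308e-04 m².
Depth limit h_lim = 0.1635 mm = 1.635e-04 m.
Expressed in SI base units: W = 3.609 N, H = 3.325e+09 Pa, K = 6.671e-04.
Allowed volume V_lim = h_lim·A = 1.635e-04 · 1.308e-04 = 2.139e-08 m³.
Life L = V_lim·H/(K·W) = 2.139e-08 · 3.325e+09 / (6.671e-04 · 3.609) = 2.954e+04 m.

value=2.954e+04 m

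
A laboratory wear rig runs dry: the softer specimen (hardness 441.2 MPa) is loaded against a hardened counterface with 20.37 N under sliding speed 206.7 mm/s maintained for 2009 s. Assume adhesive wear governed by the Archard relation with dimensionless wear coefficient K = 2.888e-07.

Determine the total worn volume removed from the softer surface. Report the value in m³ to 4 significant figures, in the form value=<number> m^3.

value=5.537e-12 m^3

Each operation maintains full float precision — intermediate values are shown rounded; a lone final rounding: four significant figures.
Convert: Sliding speed v = 206.7 mm/s = 0.2067 m/s. The distance L = v·t = 0.2067 m/s × 2009 s = 415.3 m.
Convert: Hardness H = 441.2 MPa = 4.412e+08 Pa.
As SI base values: W = 20.37 N, H = 4.412e+08 Pa, K = 2.888e-07.
Worn volume V = K·W·L/H = 2.888e-07 · 20.37 · 415.3 / 4.412e+08 = 5.537e-12 m³.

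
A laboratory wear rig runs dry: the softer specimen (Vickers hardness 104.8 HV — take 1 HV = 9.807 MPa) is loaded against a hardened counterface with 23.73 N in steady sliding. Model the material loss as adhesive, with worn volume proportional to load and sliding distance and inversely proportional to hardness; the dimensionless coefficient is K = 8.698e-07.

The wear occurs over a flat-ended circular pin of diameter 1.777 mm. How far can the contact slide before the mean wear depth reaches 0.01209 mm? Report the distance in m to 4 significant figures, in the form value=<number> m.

value=1493 m

Intermediates are printed rounded. All working math keeps full float precision, and a lone final rounding to four significant digits.
Hardness H = 104.8 HV × 9.807 MPa/HV = 1028 MPa = 1.028e+09 Pa.
Pin diameter d = 1.777 mm = 0.001777 m. Contact area A = π·d²/4 = π·(0.001777 m)²/4 = 2.480e-06 m².
Depth limit h_lim = 0.01209 mm = 1.209e-05 m.
In SI base units, W = 23.73 N, H = 1.028e+09 Pa, K = 8.698e-07.
Allowed volume V_lim = h_lim·A = 1.209e-05 · 2.480e-06 = 2.998e-11 m³.
So the life L = V_lim·H/(K·W) = 2.998e-11 · 1.028e+09 / (8.698e-07 · 23.73) = 1493 m.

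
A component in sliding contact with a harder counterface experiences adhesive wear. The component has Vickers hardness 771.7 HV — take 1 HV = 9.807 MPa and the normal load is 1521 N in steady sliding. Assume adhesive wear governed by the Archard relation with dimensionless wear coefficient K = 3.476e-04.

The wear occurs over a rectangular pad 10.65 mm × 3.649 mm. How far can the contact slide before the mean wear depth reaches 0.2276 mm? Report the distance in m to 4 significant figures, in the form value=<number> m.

value=126.6 m

Each operation runs at full float precision. Quoted intermediates are rounded, and one last rounding: 4 significant figures.
Convert: Hardness H = 771.7 HV × 9.807 MPa/HV = 7568 MPa = 7.568e+09 Pa.
Convert: Pad sides 10.65 mm × 3.649 mm = 0.01065 m × 0.003649 m. Contact area A = 0.01065 m × 0.003649 m = 3.886e-05 m².
Convert: Depth limit h_lim = 0.2276 mm = 2.276e-04 m.
In SI base units: W = 1521 N, H = 7.568e+09 Pa, K = 3.476e-04.
At the depth limit, V_lim = h_lim·A = 2.276e-04 · 3.886e-05 = 8.845e-09 m³.
Inverting, life L = V_lim·H/(K·W) = 8.845e-09 · 7.568e+09 / (3.476e-04 · 1521) = 126.6 m.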